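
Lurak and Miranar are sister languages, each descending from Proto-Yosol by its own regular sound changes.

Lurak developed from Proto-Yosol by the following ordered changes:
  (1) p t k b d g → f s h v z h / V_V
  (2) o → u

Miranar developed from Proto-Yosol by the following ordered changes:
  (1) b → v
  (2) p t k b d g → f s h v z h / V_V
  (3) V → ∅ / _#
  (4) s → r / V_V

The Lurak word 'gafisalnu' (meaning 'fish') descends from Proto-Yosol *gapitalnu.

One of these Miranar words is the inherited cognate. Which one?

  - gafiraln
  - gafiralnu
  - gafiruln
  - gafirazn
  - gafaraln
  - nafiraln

Miranar: *gapitalnu
  gapitalnu (rule 1 does not apply)
  gapitalnu → gafisalnu   [intervocalic lenition]
  gafisalnu → gafisaln   [apocope]
  gafisaln → gafiraln   [rhotacism]
  giving Miranar gafiraln.
Among the options, 'gafiraln' alone shows every Miranar change applied in order.

gafiraln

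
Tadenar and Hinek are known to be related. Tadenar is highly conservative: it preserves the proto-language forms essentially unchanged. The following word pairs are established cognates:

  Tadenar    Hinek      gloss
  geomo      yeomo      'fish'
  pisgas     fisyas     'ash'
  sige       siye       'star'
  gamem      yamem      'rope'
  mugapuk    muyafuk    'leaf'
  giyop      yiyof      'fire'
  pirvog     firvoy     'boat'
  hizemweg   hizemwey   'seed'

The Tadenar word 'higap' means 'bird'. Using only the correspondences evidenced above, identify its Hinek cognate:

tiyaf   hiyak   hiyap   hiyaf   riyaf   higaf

hiyaf

mugapuk ~ muyafuk — Tadenar g corresponds to Hinek y between vowels (before a back vowel).
giyop ~ yiyof — Tadenar p corresponds to Hinek f word-finally.
Applying these to Tadenar 'higap':
  higap → hiyap   (g→y between vowels (before a back vowel))
  hiyap → hiyaf   (p→f word-finally)
So the Hinek cognate is 'hiyaf'.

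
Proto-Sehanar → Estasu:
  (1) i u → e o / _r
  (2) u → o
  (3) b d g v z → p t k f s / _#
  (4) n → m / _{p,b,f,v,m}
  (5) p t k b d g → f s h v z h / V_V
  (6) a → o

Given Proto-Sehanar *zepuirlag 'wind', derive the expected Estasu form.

zefoerlok

Estasu: start from *zepuirlag.
  rule 1 (pre-rhotic lowering): zepuirlag → zepuerlag
  rule 2 (vowel merger): zepuerlag → zepoerlag
  rule 3 (final devoicing): zepoerlag → zepoerlak
  rule 4: no change — zepoerlak
  rule 5 (intervocalic lenition): zepoerlak → zefoerlak
  rule 6 (vowel merger): zefoerlak → zefoerlok
  ⇒ Estasu zefoerlok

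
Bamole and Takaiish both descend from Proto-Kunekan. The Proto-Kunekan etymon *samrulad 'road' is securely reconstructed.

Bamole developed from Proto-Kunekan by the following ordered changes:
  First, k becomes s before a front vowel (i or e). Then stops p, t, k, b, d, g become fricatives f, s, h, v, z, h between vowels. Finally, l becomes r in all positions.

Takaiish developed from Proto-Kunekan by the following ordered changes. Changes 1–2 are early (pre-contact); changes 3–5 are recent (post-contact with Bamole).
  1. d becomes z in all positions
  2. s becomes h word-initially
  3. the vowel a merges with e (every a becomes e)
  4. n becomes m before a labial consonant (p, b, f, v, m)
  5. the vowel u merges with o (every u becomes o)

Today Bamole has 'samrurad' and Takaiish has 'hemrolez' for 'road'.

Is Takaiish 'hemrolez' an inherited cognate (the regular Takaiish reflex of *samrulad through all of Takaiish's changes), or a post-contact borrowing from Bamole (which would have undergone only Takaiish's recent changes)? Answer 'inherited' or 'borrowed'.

If inherited, *samrulad would pass through all of Takaiish's changes:
Takaiish: start from *samrulad.
  rule 1 (unconditioned shift): samrulad → samrulaz
  rule 2 (debuccalisation): samrulaz → hamrulaz
  rule 3 (vowel merger): hamrulaz → hemrulez
  rule 4: no change — hemrulez
  rule 5 (vowel merger): hemrulez → hemrolez
  ⇒ Takaiish hemrolez
If borrowed from Bamole 'samrurad' after the early changes, it would undergo only the recent ones:
  rule 3 (vowel merger): samrurad → semrured
  rule 4 (nasal place assimilation): no change (semrured)
  rule 5 (vowel merger): semrured → semrored
  ⇒ as a loan: semrored
Takaiish 'hemrolez' matches the inherited outcome exactly, so it is an inherited cognate, not a loan.

inherited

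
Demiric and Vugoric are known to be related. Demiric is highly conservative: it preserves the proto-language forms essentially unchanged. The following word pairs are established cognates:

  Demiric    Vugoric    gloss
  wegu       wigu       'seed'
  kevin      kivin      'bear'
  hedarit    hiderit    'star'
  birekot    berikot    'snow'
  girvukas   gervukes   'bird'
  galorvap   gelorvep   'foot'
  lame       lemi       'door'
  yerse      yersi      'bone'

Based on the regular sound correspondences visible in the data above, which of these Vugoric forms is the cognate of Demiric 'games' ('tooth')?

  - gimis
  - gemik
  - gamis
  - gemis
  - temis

gemis

lame ~ lemi — Demiric a corresponds to Vugoric e after a consonant, before a nasal.
wegu ~ wigu, hedarit ~ hiderit — Demiric e corresponds to Vugoric i after a consonant, before a consonant other than r, m, n, p, b, f, v.
Applying these to Demiric 'games':
  games → gemes   (a→e after a consonant, before a nasal)
  gemes → gemis   (e→i after a consonant, before a consonant other than r, m, n, p, b, f, v)
So the Vugoric cognate is 'gemis'.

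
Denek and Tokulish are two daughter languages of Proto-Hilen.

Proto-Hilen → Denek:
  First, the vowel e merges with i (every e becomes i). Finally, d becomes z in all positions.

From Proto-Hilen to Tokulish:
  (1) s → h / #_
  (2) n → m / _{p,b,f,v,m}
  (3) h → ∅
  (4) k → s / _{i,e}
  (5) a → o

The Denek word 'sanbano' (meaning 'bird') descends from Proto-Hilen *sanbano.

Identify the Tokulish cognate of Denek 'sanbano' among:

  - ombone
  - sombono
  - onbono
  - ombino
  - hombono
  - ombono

Tokulish: start from *sanbano.
  rule 1 (debuccalisation): sanbano → hanbano
  rule 2 (nasal place assimilation): hanbano → hambano
  rule 3 (h-loss): hambano → ambano
  rule 4: no change — ambano
  rule 5 (vowel merger): ambano → ombono
  ⇒ Tokulish ombono

ombono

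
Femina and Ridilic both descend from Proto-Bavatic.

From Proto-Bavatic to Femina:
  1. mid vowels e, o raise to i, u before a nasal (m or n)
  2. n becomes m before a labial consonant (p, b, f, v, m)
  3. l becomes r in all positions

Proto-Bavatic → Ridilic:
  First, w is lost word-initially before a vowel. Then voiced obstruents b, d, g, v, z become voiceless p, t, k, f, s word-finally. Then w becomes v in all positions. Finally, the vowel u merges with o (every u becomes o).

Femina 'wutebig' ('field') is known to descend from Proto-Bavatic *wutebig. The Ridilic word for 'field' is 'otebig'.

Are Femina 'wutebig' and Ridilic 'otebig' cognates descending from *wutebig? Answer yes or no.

Derive the expected Ridilic reflex of *wutebig:
Ridilic: *wutebig > utebig > utebik > otebik  (by glide loss, final devoicing, vowel merger)
The regular Ridilic reflex would be 'otebik', but the attested form is 'otebig'. The correspondence is irregular, so they are not cognates (the Ridilic form has a different source).

no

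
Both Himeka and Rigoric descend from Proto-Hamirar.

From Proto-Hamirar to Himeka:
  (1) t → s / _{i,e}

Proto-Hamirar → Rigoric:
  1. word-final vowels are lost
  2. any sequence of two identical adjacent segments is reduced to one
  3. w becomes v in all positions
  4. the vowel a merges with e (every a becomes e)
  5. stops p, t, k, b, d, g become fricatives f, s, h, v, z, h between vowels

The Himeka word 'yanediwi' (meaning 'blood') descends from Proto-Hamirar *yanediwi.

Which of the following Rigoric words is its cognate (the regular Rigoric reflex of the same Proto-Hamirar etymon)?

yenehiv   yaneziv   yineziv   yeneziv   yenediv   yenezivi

Rigoric: start from *yanediwi.
  rule 1 (apocope): yanediwi → yanediw
  rule 2: no change — yanediw
  rule 3 (unconditioned shift): yanediw → yanediv
  rule 4 (vowel merger): yanediv → yenediv
  rule 5 (intervocalic lenition): yenediv → yeneziv
  ⇒ Rigoric yeneziv
Among the options, 'yeneziv' alone shows every Rigoric change applied in order.

yeneziv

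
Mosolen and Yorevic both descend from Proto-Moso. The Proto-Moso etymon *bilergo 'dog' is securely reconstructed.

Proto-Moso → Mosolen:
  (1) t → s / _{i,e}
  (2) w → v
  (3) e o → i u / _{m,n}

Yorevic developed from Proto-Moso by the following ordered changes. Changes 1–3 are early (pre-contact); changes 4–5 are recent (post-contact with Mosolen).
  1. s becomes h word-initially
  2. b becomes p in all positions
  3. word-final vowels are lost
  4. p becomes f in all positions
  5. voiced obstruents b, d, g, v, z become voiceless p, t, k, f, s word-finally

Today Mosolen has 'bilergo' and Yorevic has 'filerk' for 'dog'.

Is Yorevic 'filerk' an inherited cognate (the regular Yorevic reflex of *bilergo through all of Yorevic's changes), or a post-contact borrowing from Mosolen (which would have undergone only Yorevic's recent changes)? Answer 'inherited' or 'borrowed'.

inherited

If inherited, *bilergo would pass through all of Yorevic's changes:
Yorevic: start from *bilergo.
  rule 1: no change — bilergo
  rule 2 (unconditioned shift): bilergo → pilergo
  rule 3 (apocope): pilergo → pilerg
  rule 4 (unconditioned shift): pilerg → filerg
  rule 5 (final devoicing): filerg → filerk
  ⇒ Yorevic filerk
If borrowed from Mosolen 'bilergo' after the early changes, it would undergo only the recent ones:
  rule 4 (unconditioned shift): no change (bilergo)
  rule 5 (final devoicing): no change (bilergo)
  ⇒ as a loan: bilergo
Yorevic 'filerk' matches the inherited outcome exactly, so it is an inherited cognate, not a loan.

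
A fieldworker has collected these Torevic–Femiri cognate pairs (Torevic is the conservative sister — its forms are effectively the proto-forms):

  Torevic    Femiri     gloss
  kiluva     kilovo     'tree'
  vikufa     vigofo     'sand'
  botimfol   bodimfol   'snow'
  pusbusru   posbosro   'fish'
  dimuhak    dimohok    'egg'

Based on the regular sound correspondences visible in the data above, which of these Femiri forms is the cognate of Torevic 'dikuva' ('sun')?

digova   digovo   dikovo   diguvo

digovo

vikufa ~ vigofo — Torevic k corresponds to Femiri g between vowels (before a back vowel).
kiluva ~ kilovo — Torevic u corresponds to Femiri o after a consonant, before a labial obstruent.
kiluva ~ kilovo, vikufa ~ vigofo — Torevic a corresponds to Femiri o word-finally.
Applying these to Torevic 'dikuva':
  dikuva → diguva   (k→g between vowels (before a back vowel))
  diguva → digova   (u→o after a consonant, before a labial obstruent)
  digova → digovo   (a→o word-finally)
So the Femiri cognate is 'digovo'.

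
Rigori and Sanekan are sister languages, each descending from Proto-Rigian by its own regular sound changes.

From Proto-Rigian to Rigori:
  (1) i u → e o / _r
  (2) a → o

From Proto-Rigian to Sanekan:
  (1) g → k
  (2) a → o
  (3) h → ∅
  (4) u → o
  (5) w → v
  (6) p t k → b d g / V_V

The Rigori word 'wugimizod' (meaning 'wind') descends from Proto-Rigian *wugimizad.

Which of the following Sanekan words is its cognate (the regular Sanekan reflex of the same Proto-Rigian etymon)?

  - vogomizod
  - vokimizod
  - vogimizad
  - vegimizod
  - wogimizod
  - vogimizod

Sanekan: start from *wugimizad.
  rule 1 (unconditioned shift): wugimizad → wukimizad
  rule 2 (vowel merger): wukimizad → wukimizod
  rule 3: no change — wukimizod
  rule 4 (vowel merger): wukimizod → wokimizod
  rule 5 (unconditioned shift): wokimizod → vokimizod
  rule 6 (intervocalic voicing): vokimizod → vogimizod
  ⇒ Sanekan vogimizod
Among the options, 'vogimizod' alone shows every Sanekan change applied in order.

vogimizod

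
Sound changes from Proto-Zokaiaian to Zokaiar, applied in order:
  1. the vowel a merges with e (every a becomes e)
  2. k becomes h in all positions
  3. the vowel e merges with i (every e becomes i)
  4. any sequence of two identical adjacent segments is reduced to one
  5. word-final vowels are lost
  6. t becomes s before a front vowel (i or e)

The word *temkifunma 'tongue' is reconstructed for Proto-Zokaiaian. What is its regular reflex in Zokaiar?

simhifunm

Zokaiar: *temkifunma > temkifunme > temhifunme > timhifunmi > timhifunm > simhifunm  (by vowel merger, unconditioned shift, vowel merger, apocope, palatalisation)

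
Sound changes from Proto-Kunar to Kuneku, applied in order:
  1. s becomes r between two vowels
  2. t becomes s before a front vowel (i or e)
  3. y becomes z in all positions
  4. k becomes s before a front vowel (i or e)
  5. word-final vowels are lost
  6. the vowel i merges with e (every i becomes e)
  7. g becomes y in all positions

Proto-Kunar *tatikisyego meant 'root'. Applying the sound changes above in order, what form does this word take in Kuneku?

taseseszey

Kuneku: start from *tatikisyego.
  rule 1: no change — tatikisyego
  rule 2 (palatalisation): tatikisyego → tasikisyego
  rule 3 (unconditioned shift): tasikisyego → tasikiszego
  rule 4 (palatalisation): tasikiszego → tasisiszego
  rule 5 (apocope): tasisiszego → tasisiszeg
  rule 6 (vowel merger): tasisiszeg → taseseszeg
  rule 7 (unconditioned shift): taseseszeg → taseseszey
  ⇒ Kuneku taseseszey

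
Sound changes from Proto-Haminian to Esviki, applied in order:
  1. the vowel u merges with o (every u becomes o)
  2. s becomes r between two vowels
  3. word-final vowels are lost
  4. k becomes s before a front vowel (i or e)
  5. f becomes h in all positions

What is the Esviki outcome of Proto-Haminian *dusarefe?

dorareh

Esviki: *dusarefe
  dusarefe → dosarefe   [vowel merger]
  dosarefe → dorarefe   [rhotacism]
  dorarefe → doraref   [apocope]
  doraref (rule 4 does not apply)
  doraref → dorareh   [unconditioned shift]
  giving Esviki dorareh.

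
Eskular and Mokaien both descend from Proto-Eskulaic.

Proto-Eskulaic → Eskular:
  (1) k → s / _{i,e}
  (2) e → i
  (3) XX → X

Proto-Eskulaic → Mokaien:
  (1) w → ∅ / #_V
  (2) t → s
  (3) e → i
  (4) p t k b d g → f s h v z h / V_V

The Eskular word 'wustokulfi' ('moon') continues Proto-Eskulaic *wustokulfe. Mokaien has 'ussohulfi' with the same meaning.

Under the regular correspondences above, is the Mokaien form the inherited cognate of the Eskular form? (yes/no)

yes

Derive the expected Mokaien reflex of *wustokulfe:
Mokaien: start from *wustokulfe.
  rule 1 (glide loss): wustokulfe → ustokulfe
  rule 2 (unconditioned shift): ustokulfe → ussokulfe
  rule 3 (vowel merger): ussokulfe → ussokulfi
  rule 4 (intervocalic lenition): ussokulfi → ussohulfi
  ⇒ Mokaien ussohulfi
Mokaien 'ussohulfi' matches the regular reflex exactly, so the pair is cognate.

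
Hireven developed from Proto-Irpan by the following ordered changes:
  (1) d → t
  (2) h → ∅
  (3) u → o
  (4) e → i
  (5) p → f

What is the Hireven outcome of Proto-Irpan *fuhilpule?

foilfoli

Hireven: *fuhilpule > fuilpule > foilpole > foilpoli > foilfoli  (by h-loss, vowel merger, vowel merger, unconditioned shift)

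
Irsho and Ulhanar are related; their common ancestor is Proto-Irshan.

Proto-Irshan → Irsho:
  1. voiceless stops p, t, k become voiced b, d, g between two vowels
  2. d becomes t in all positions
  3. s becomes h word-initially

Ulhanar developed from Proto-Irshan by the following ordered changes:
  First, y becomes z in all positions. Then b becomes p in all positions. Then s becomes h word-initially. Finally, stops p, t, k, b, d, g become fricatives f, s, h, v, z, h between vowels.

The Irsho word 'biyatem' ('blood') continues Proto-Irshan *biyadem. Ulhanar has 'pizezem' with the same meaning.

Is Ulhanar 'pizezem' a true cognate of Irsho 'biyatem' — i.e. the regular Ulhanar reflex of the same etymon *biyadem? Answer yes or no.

no

Derive the expected Ulhanar reflex of *biyadem:
Ulhanar: *biyadem
  biyadem → bizadem   [unconditioned shift]
  bizadem → pizadem   [unconditioned shift]
  pizadem (rule 3 does not apply)
  pizadem → pizazem   [intervocalic lenition]
  giving Ulhanar pizazem.
The regular Ulhanar reflex would be 'pizazem', but the attested form is 'pizezem'. The correspondence is irregular, so they are not cognates (the Ulhanar form has a different source).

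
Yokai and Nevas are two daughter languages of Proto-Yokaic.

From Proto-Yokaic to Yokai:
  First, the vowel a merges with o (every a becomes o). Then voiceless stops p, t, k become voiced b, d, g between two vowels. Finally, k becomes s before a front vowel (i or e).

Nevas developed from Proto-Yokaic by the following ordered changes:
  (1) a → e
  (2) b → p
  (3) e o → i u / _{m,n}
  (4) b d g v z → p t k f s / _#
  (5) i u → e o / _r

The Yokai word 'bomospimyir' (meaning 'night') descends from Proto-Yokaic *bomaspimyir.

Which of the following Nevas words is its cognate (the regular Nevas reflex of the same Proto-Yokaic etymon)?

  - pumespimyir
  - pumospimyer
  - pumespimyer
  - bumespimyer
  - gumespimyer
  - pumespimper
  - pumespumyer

Nevas: start from *bomaspimyir.
  rule 1 (vowel merger): bomaspimyir → bomespimyir
  rule 2 (unconditioned shift): bomespimyir → pomespimyir
  rule 3 (pre-nasal raising): pomespimyir → pumespimyir
  rule 4: no change — pumespimyir
  rule 5 (pre-rhotic lowering): pumespimyir → pumespimyer
  ⇒ Nevas pumespimyer
The other candidates each miss or misapply at least one Nevas change.

pumespimyer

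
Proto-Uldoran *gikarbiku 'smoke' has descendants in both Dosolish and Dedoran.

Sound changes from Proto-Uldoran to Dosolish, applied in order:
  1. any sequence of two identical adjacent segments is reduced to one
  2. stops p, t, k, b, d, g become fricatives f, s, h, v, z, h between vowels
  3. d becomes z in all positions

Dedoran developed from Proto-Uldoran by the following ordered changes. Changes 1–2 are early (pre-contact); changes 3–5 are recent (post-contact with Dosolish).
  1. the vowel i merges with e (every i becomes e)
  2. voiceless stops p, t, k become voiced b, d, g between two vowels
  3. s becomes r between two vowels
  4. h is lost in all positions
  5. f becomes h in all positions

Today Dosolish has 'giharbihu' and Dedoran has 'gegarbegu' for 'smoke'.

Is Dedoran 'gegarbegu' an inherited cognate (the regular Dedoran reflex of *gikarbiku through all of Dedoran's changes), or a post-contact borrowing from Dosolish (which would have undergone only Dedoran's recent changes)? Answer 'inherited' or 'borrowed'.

inherited

If inherited, *gikarbiku would pass through all of Dedoran's changes:
Dedoran: start from *gikarbiku.
  rule 1 (vowel merger): gikarbiku → gekarbeku
  rule 2 (intervocalic voicing): gekarbeku → gegarbegu
  rule 3: no change — gegarbegu
  rule 4: no change — gegarbegu
  rule 5: no change — gegarbegu
  ⇒ Dedoran gegarbegu
If borrowed from Dosolish 'giharbihu' after the early changes, it would undergo only the recent ones:
  rule 3 (rhotacism): no change (giharbihu)
  rule 4 (h-loss): giharbihu → giarbiu
  rule 5 (unconditioned shift): no change (giarbiu)
  ⇒ as a loan: giarbiu
Dedoran 'gegarbegu' matches the inherited outcome exactly, so it is an inherited cognate, not a loan.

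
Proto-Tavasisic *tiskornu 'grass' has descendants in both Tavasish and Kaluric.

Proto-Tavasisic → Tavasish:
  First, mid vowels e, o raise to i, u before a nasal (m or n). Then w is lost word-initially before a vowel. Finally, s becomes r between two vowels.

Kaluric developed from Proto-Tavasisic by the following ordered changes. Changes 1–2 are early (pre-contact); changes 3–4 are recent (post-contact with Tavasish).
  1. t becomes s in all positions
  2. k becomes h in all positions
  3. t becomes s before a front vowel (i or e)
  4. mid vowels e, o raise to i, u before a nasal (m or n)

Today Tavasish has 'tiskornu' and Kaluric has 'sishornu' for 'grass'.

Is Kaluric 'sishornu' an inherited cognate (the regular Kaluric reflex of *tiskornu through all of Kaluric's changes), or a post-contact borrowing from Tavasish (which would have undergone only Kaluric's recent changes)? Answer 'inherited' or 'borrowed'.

If inherited, *tiskornu would pass through all of Kaluric's changes:
Kaluric: *tiskornu > siskornu > sishornu  (by unconditioned shift, unconditioned shift)
If borrowed from Tavasish 'tiskornu' after the early changes, it would undergo only the recent ones:
  rule 3 (palatalisation): tiskornu → siskornu
  rule 4 (pre-nasal raising): no change (siskornu)
  ⇒ as a loan: siskornu
Kaluric 'sishornu' matches the inherited outcome exactly, so it is an inherited cognate, not a loan.

inherited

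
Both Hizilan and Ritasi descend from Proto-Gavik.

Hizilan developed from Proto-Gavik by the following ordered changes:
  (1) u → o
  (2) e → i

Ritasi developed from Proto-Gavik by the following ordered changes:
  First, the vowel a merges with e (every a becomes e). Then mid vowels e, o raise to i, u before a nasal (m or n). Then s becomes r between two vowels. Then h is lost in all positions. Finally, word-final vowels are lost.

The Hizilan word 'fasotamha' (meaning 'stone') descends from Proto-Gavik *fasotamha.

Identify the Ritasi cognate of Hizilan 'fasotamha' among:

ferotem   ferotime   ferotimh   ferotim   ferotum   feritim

Ritasi: start from *fasotamha.
  rule 1 (vowel merger): fasotamha → fesotemhe
  rule 2 (pre-nasal raising): fesotemhe → fesotimhe
  rule 3 (rhotacism): fesotimhe → ferotimhe
  rule 4 (h-loss): ferotimhe → ferotime
  rule 5 (apocope): ferotime → ferotim
  ⇒ Ritasi ferotim

ferotim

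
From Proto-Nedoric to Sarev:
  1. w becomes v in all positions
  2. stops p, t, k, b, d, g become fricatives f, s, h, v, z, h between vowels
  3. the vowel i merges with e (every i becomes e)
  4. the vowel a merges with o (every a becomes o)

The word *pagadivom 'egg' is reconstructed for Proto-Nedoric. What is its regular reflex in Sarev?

pohozevom

Sarev: *pagadivom > pahazivom > pahazevom > pohozevom  (by intervocalic lenition, vowel merger, vowel merger)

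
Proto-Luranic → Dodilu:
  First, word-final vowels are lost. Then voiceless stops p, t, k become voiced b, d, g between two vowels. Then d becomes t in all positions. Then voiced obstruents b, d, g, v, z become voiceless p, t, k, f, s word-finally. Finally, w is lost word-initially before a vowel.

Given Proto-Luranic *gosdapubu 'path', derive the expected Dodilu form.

gostabup

Dodilu: *gosdapubu > gosdapub > gosdabub > gostabub > gostabup  (by apocope, intervocalic voicing, unconditioned shift, final devoicing)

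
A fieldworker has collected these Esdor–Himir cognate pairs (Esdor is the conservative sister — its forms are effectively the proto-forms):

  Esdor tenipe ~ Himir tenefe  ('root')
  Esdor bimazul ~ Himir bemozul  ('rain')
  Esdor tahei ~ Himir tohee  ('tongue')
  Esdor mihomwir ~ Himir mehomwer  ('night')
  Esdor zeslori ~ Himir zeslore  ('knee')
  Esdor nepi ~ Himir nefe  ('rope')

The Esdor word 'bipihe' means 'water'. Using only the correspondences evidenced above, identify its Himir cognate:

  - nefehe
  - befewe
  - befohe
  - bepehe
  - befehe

tenipe ~ tenefe — Esdor i corresponds to Himir e after a consonant, before a labial obstruent.
nepi ~ nefe — Esdor p corresponds to Himir f between vowels (before a front vowel).
mihomwir ~ mehomwer — Esdor i corresponds to Himir e after a consonant, before a consonant other than r, m, n, p, b, f, v.
Applying these to Esdor 'bipihe':
  bipihe → bepihe   (i→e after a consonant, before a labial obstruent)
  bepihe → befihe   (p→f between vowels (before a front vowel))
  befihe → befehe   (i→e after a consonant, before a consonant other than r, m, n, p, b, f, v)
So the Himir cognate is 'befehe'.

befehe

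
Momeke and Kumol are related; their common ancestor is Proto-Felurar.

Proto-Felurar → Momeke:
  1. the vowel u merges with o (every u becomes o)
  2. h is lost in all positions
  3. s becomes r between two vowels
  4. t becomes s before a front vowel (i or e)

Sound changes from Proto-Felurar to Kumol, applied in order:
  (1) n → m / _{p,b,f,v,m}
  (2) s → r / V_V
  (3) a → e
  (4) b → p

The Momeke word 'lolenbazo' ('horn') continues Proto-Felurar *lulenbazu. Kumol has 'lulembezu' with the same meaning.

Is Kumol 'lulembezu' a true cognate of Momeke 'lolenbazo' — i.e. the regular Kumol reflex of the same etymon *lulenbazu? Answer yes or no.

no

Derive the expected Kumol reflex of *lulenbazu:
Kumol: start from *lulenbazu.
  rule 1 (nasal place assimilation): lulenbazu → lulembazu
  rule 2: no change — lulembazu
  rule 3 (vowel merger): lulembazu → lulembezu
  rule 4 (unconditioned shift): lulembezu → lulempezu
  ⇒ Kumol lulempezu
The regular Kumol reflex would be 'lulempezu', but the attested form is 'lulembezu'. The correspondence is irregular, so they are not cognates (the Kumol form has a different source).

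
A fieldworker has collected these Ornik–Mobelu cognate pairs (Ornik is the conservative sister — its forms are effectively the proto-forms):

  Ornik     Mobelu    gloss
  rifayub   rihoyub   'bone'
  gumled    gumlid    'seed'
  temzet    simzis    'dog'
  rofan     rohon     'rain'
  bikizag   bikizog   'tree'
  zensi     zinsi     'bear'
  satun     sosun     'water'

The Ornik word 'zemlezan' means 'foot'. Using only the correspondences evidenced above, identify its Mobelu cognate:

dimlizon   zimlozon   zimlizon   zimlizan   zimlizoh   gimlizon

temzet ~ simzis — Ornik e corresponds to Mobelu i after a consonant, before a nasal.
gumled ~ gumlid, temzet ~ simzis — Ornik e corresponds to Mobelu i after a consonant, before a consonant other than r, m, n, p, b, f, v.
rofan ~ rohon — Ornik a corresponds to Mobelu o after a consonant, before a nasal.
Applying these to Ornik 'zemlezan':
  zemlezan → zimlezan   (e→i after a consonant, before a nasal)
  zimlezan → zimlizan   (e→i after a consonant, before a consonant other than r, m, n, p, b, f, v)
  zimlizan → zimlizon   (a→o after a consonant, before a nasal)
So the Mobelu cognate is 'zimlizon'.

zimlizon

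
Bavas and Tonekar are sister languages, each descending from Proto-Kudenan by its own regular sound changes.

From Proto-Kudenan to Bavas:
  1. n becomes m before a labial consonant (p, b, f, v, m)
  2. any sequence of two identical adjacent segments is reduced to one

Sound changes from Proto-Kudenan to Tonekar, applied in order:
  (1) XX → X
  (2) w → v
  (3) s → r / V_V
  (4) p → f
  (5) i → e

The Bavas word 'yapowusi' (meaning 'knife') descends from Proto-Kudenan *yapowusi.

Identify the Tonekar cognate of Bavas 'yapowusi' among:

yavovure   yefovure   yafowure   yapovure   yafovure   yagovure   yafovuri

yafovure

Tonekar: *yapowusi
  yapowusi (rule 1 does not apply)
  yapowusi → yapovusi   [unconditioned shift]
  yapovusi → yapovuri   [rhotacism]
  yapovuri → yafovuri   [unconditioned shift]
  yafovuri → yafovure   [vowel merger]
  giving Tonekar yafovure.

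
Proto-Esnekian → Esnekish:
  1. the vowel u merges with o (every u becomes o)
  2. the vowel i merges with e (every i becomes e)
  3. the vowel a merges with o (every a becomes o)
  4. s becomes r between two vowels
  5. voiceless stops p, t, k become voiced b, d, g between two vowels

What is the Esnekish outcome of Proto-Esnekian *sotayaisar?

Esnekish: *sotayaisar > sotayaesar > sotoyoesor > sotoyoeror > sodoyoeror  (by vowel merger, vowel merger, rhotacism, intervocalic voicing)

sodoyoeror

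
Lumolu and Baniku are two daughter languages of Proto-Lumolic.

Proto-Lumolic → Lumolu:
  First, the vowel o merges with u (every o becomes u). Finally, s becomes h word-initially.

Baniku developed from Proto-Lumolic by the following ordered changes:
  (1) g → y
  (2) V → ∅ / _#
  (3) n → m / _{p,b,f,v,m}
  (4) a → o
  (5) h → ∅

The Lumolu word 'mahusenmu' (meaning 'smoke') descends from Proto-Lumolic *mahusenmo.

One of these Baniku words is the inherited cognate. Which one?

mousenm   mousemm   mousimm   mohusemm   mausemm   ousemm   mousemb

mousemm

Baniku: *mahusenmo
  mahusenmo (rule 1 does not apply)
  mahusenmo → mahusenm   [apocope]
  mahusenm → mahusemm   [nasal place assimilation]
  mahusemm → mohusemm   [vowel merger]
  mohusemm → mousemm   [h-loss]
  giving Baniku mousemm.
The other candidates each miss or misapply at least one Baniku change.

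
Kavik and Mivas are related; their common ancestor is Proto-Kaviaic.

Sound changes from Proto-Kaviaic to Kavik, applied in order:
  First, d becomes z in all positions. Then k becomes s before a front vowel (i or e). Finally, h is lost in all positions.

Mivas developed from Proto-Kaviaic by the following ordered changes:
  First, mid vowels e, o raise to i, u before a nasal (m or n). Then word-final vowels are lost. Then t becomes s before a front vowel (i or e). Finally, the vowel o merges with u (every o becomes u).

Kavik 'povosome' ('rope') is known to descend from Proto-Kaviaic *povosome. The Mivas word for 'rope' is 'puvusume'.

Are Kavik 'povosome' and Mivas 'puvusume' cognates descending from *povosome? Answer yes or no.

no

Derive the expected Mivas reflex of *povosome:
Mivas: *povosome
  povosome → povosume   [pre-nasal raising]
  povosume → povosum   [apocope]
  povosum (rule 3 does not apply)
  povosum → puvusum   [vowel merger]
  giving Mivas puvusum.
The regular Mivas reflex would be 'puvusum', but the attested form is 'puvusume'. The correspondence is irregular, so they are not cognates (the Mivas form has a different source).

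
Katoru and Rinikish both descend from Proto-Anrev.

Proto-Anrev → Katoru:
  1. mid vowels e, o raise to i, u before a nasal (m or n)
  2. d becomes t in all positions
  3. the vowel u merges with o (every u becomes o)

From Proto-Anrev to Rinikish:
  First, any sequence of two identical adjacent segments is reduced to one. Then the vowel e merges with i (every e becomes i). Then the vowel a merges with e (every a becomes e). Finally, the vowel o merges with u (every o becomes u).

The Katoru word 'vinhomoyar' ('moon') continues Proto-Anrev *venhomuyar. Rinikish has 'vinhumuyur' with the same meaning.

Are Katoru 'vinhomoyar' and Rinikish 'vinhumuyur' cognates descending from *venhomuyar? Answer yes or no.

no

Derive the expected Rinikish reflex of *venhomuyar:
Rinikish: *venhomuyar
  venhomuyar (rule 1 does not apply)
  venhomuyar → vinhomuyar   [vowel merger]
  vinhomuyar → vinhomuyer   [vowel merger]
  vinhomuyer → vinhumuyer   [vowel merger]
  giving Rinikish vinhumuyer.
The regular Rinikish reflex would be 'vinhumuyer', but the attested form is 'vinhumuyur'. The correspondence is irregular, so they are not cognates (the Rinikish form has a different source).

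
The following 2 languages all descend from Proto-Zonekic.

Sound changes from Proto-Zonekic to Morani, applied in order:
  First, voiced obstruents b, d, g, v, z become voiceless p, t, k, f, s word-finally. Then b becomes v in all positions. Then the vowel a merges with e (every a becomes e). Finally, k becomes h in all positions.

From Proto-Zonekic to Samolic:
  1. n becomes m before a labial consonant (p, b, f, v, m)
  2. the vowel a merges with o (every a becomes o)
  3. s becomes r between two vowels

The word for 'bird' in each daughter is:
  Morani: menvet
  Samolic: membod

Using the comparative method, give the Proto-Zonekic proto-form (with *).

*menbad

Position 4: Morani has v, Samolic has b. Samolic preserves b here (none of its changes turn any other segment into b), so the proto-segment is *b.
Position 5: Morani has e, Samolic has o. Taking the neighbouring segments as reconstructed: Morani e could go back to *a or *e; Samolic o could go back to *a or *o — the one source consistent with every daughter is *a.
Continuing position by position gives *menbad; check it forward:
Morani: *menbad > menbat > menvat > menvet  (by final devoicing, unconditioned shift, vowel merger)
Samolic: start from *menbad.
  rule 1 (nasal place assimilation): menbad → membad
  rule 2 (vowel merger): membad → membod
  rule 3: no change — membod
  ⇒ Samolic membod
No other proto-form is consistent with every reflex, so the reconstruction is *menbad.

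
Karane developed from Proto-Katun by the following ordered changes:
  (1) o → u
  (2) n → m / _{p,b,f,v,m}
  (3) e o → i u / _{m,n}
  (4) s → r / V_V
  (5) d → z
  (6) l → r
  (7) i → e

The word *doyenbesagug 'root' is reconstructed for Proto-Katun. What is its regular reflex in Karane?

zuyemberagug

Karane: *doyenbesagug
  doyenbesagug → duyenbesagug   [vowel merger]
  duyenbesagug → duyembesagug   [nasal place assimilation]
  duyembesagug → duyimbesagug   [pre-nasal raising]
  duyimbesagug → duyimberagug   [rhotacism]
  duyimberagug → zuyimberagug   [unconditioned shift]
  zuyimberagug (rule 6 does not apply)
  zuyimberagug → zuyemberagug   [vowel merger]
  giving Karane zuyemberagug.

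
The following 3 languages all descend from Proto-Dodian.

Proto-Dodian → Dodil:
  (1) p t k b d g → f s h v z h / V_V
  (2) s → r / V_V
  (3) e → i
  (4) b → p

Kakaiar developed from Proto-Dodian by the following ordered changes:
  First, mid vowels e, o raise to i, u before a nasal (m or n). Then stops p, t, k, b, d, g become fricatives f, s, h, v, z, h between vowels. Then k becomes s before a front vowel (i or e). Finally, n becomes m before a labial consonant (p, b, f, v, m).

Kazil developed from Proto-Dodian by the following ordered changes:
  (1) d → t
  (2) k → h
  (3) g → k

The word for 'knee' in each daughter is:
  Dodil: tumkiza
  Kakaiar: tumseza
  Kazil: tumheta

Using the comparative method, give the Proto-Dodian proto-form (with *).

*tumkeda

Position 5: Dodil has i, Kakaiar has e, Kazil has e. Kakaiar preserves e here (none of its changes turn any other segment into e), so the proto-segment is *e.
Position 4: Dodil has k, Kakaiar has s, Kazil has h. Dodil preserves k here (none of its changes turn any other segment into k), so the proto-segment is *k.
Position 6: Dodil has z, Kakaiar has z, Kazil has t. Taking the neighbouring segments as reconstructed: Dodil z could go back to *d or *z; Kakaiar z could go back to *d or *z; Kazil t could go back to *t or *d — the one source consistent with every daughter is *d.
This points to *tumkeda. Verify forward in each daughter:
Dodil: *tumkeda > tumkeza > tumkiza  (by intervocalic lenition, vowel merger)
Kakaiar: start from *tumkeda.
  rule 1: no change — tumkeda
  rule 2 (intervocalic lenition): tumkeda → tumkeza
  rule 3 (palatalisation): tumkeza → tumseza
  rule 4: no change — tumseza
  ⇒ Kakaiar tumseza
Kazil: start from *tumkeda.
  rule 1 (unconditioned shift): tumkeda → tumketa
  rule 2 (unconditioned shift): tumketa → tumheta
  rule 3: no change — tumheta
  ⇒ Kazil tumheta
Only *tumkeda yields all of Dodil tumkiza, Kakaiar tumseza, Kazil tumheta.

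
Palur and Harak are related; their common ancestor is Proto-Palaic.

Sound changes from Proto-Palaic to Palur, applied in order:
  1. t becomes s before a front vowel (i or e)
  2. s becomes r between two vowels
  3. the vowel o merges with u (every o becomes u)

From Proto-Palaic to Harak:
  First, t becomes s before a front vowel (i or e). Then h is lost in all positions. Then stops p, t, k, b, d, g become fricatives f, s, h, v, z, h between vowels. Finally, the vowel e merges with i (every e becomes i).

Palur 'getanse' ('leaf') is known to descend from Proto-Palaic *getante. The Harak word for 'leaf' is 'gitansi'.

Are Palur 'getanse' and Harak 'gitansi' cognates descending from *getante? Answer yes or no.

no

Derive the expected Harak reflex of *getante:
Harak: start from *getante.
  rule 1 (palatalisation): getante → getanse
  rule 2: no change — getanse
  rule 3 (intervocalic lenition): getanse → gesanse
  rule 4 (vowel merger): gesanse → gisansi
  ⇒ Harak gisansi
The regular Harak reflex would be 'gisansi', but the attested form is 'gitansi'. The correspondence is irregular, so they are not cognates (the Harak form has a different source).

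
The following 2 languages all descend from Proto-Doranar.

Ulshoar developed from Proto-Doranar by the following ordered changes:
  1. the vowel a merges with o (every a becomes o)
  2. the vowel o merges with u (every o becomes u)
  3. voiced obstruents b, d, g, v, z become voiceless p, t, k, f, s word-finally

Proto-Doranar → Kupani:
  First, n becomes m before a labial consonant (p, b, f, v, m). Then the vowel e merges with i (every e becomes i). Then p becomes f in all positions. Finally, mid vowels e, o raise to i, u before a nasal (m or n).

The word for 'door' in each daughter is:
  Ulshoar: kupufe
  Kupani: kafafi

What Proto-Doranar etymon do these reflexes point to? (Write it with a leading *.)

*kapafe

Position 2: Ulshoar has u, Kupani has a. Kupani preserves a here (none of its changes turn any other segment into a), so the proto-segment is *a.
Position 3: Ulshoar has p, Kupani has f. Taking the neighbouring segments as reconstructed: Ulshoar p can only go back to *p; Kupani f could go back to *p or *f — the one source consistent with every daughter is *p.
This points to *kapafe. Verify forward in each daughter:
Ulshoar: *kapafe > kopofe > kupufe  (by vowel merger, vowel merger)
Kupani: *kapafe
  kapafe (rule 1 does not apply)
  kapafe → kapafi   [vowel merger]
  kapafi → kafafi   [unconditioned shift]
  kafafi (rule 4 does not apply)
  giving Kupani kafafi.
Only *kapafe yields all of Ulshoar kupufe, Kupani kafafi.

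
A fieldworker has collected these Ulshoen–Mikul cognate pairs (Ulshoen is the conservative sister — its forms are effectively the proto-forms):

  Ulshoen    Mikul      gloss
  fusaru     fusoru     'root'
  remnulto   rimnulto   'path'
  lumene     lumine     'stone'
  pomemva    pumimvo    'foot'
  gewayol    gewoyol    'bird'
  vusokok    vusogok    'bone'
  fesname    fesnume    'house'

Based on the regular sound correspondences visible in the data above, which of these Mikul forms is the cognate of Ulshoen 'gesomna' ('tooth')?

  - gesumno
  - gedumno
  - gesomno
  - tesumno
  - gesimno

pomemva ~ pumimvo — Ulshoen o corresponds to Mikul u after a consonant, before a nasal.
pomemva ~ pumimvo — Ulshoen a corresponds to Mikul o word-finally.
Applying these to Ulshoen 'gesomna':
  gesomna → gesumna   (o→u after a consonant, before a nasal)
  gesumna → gesumno   (a→o word-finally)
So the Mikul cognate is 'gesumno'.

gesumno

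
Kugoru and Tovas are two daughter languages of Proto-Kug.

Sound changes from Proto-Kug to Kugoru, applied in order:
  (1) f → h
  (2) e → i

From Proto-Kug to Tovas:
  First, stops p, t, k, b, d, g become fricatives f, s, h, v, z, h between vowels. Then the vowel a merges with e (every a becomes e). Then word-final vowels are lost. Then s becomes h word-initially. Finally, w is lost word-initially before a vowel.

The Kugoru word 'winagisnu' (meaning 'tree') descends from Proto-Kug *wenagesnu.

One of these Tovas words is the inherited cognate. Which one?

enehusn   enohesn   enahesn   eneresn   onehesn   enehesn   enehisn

enehesn

Tovas: start from *wenagesnu.
  rule 1 (intervocalic lenition): wenagesnu → wenahesnu
  rule 2 (vowel merger): wenahesnu → wenehesnu
  rule 3 (apocope): wenehesnu → wenehesn
  rule 4: no change — wenehesn
  rule 5 (glide loss): wenehesn → enehesn
  ⇒ Tovas enehesn
The other candidates each miss or misapply at least one Tovas change.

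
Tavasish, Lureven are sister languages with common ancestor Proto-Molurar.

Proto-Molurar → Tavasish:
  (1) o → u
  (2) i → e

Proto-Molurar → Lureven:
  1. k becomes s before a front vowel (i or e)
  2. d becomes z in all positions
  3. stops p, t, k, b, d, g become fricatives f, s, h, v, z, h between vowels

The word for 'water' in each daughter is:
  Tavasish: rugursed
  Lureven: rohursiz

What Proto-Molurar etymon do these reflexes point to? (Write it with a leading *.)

Position 7: Tavasish has e, Lureven has i. Lureven preserves i here (none of its changes turn any other segment into i), so the proto-segment is *i.
Position 2: Tavasish has u, Lureven has o. Lureven preserves o here (none of its changes turn any other segment into o), so the proto-segment is *o.
Position 3: Tavasish has g, Lureven has h. Tavasish preserves g here (none of its changes turn any other segment into g), so the proto-segment is *g.
This points to *rogursid. Verify forward in each daughter:
Tavasish: *rogursid > rugursid > rugursed  (by vowel merger, vowel merger)
Lureven: *rogursid
  rogursid (rule 1 does not apply)
  rogursid → rogursiz   [unconditioned shift]
  rogursiz → rohursiz   [intervocalic lenition]
  giving Lureven rohursiz.
Only *rogursid yields all of Tavasish rugursed, Lureven rohursiz.

*rogursid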